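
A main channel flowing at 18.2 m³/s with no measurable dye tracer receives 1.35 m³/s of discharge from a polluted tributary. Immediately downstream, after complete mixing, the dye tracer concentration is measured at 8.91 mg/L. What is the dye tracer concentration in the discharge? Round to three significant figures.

Mass balance: 18.20·0 + 1.350·Cₑ = 19.55·8.910
→ Cₑ = (19.55·8.910 − 18.20·0) / 1.350 = 129.0 mg/L.

129 mg/L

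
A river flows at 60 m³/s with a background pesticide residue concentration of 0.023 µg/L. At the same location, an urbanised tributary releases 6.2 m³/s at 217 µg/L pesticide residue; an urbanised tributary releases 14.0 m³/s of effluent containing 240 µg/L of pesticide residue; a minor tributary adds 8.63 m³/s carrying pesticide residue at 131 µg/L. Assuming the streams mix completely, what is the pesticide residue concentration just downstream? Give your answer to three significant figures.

65.7 µg/L

Flow-weighted average: C = (60.00·0.02300 + 6.200·217.0 + 14.00·240.0 + 8.630·131.0) / 88.83 = 5837/88.83 = 65.71 µg/L.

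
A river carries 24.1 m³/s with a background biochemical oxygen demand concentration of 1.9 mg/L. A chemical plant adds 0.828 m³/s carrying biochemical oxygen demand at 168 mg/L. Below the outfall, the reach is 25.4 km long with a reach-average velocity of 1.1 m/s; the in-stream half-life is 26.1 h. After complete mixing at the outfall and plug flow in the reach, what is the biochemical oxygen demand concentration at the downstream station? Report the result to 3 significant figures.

Conservation of mass: C = (24.10·1.900 + 0.8280·168.0) / 24.93 = 184.9/24.93 = 7.417 mg/L.
Travel time t = 25.4·1000 / 1.1 = 23090 s = 6.414 h.
Half-life 26.1 h → k = ln 2 / 26.1 = 0.02656 h⁻¹ = 0.6374 d⁻¹.
Applying C = C₀e^(−kt): 7.417 × 0.8434 = 6.255 mg/L.

6.26 mg/L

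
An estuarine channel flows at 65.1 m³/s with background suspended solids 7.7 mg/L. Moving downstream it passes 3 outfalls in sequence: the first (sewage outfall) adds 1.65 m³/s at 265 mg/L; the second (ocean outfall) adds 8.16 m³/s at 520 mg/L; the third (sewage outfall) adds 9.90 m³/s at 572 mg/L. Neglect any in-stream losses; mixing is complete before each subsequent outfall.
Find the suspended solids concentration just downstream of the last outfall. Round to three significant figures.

Outfall 1: combined Q = 66.75 m³/s; C = (65.10·7.700 + 1.650·265.0)/66.75 = 14.06 mg/L.
Outfall 2: combined Q = 74.91 m³/s; C = (66.75·14.06 + 8.160·520.0)/74.91 = 69.17 mg/L.
Outfall 3: combined Q = 84.81 m³/s; C = (74.91·69.17 + 9.900·572.0)/84.81 = 127.9 mg/L.

128 mg/L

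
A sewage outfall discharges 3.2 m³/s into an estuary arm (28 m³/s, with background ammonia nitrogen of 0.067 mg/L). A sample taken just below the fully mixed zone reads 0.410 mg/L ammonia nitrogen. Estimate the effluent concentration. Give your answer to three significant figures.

Mass balance: 28.00·0.06700 + 3.200·Cₑ = 31.20·0.4100
→ Cₑ = (31.20·0.4100 − 28.00·0.06700) / 3.200 = 3.411 mg/L.

3.41 mg/L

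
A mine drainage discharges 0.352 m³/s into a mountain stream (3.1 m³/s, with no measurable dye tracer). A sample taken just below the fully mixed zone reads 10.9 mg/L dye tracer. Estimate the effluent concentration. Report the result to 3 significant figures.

Mass balance: 3.100·0 + 0.3520·Cₑ = 3.452·10.90
→ Cₑ = (3.452·10.90 − 3.100·0) / 0.3520 = 106.9 mg/L.

107 mg/L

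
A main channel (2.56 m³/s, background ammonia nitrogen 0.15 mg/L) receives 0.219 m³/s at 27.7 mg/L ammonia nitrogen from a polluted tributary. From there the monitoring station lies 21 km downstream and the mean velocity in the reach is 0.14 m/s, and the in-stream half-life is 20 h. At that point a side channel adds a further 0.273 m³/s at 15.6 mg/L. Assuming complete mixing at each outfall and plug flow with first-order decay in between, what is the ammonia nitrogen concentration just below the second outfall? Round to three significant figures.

Mass balance: C = (2.560·0.1500 + 0.2190·27.70) / 2.779 = 6.450/2.779 = 2.321 mg/L; combined flow 2.779 m³/s.
Travel time t = 21·1000 / 0.14 = 150000 s = 41.67 h.
Half-life 20 h → k = ln 2 / 20 = 0.03466 h⁻¹ = 0.8318 d⁻¹.
Decay over the reach: 2.321·exp(−kt) = 2.321·0.2360 = 0.5477 mg/L.
Second outfall: C = (2.779·0.5477 + 0.2730·15.60)/3.052 = 1.894 mg/L.

1.89 mg/L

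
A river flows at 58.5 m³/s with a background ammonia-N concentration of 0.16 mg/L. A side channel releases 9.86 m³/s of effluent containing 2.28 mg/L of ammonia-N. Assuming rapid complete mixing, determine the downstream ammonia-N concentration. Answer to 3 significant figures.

0.466 mg/L

Flow-weighted average: C = (58.50·0.1600 + 9.860·2.280) / 68.36 = 31.84/68.36 = 0.4658 mg/L.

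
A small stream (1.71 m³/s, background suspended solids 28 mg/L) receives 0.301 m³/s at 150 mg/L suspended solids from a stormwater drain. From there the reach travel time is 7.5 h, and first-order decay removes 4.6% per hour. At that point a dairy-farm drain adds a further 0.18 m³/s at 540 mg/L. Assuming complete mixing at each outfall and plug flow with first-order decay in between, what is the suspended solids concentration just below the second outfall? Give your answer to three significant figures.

74.2 mg/L

After mixing, C = (1.710·28.00 + 0.3010·150.0) / 2.011 = 93.03/2.011 = 46.26 mg/L; combined flow 2.011 m³/s.
4.6%/h lost → k = −ln(1 − 0.046) = 0.04709 h⁻¹.
Applying C = C₀e^(−kt): 46.26 × 0.7024 = 32.50 mg/L.
Second outfall: C = (2.011·32.50 + 0.1800·540.0)/2.191 = 74.19 mg/L.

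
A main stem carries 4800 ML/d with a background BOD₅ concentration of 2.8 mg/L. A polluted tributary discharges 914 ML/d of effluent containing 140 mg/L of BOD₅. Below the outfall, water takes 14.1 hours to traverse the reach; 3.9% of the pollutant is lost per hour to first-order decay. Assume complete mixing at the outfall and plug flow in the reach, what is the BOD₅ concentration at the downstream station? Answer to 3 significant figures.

Mixed concentration C = ΣQC/ΣQ = (4800·2.800 + 914.0·140.0) / 5714 = 141400/5714 = 24.75 mg/L.
3.9%/h lost → k = −ln(1 − 0.039) = 0.03978 h⁻¹.
Decay over the reach: 24.75·exp(−kt) = 24.75·0.5707 = 14.12 mg/L.

14.1 mg/L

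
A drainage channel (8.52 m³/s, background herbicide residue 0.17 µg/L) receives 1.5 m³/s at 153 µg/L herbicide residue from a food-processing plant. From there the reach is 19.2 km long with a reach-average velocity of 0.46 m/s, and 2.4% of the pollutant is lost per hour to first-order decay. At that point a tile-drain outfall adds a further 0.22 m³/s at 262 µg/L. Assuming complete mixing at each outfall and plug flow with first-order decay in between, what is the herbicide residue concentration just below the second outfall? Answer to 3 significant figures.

After mixing, C = (8.520·0.1700 + 1.500·153.0) / 10.02 = 230.9/10.02 = 23.05 µg/L; combined flow 10.02 m³/s.
Travel time t = 19.2·1000 / 0.46 = 41740 s = 11.59 h.
2.4%/h lost → k = −ln(1 − 0.024) = 0.02429 h⁻¹.
Applying C = C₀e^(−kt): 23.05 × 0.7545 = 17.39 µg/L.
At the second outfall, C = (10.02·17.39 + 0.2200·262.0) / (10.02 + 0.2200) = 22.65 µg/L.

22.6 µg/L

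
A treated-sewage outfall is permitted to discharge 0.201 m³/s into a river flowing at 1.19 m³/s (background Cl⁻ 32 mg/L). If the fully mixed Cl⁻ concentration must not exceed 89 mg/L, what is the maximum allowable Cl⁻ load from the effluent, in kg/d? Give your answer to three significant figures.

Mass balance at the limit: 1.190·32.00 + 0.2010·Cₑ = 1.391·89 → Cₑ = 426.5 mg/L.
Load = 0.2010 m³/s × 426.5 g/m³ × 86 400 s/d = 7406 kg/d.

7410 kg/d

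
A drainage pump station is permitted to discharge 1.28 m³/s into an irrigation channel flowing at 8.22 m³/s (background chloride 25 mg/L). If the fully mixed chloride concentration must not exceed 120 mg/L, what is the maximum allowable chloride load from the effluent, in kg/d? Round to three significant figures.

80700 kg/d

Mass balance at the limit: 8.220·25.00 + 1.280·Cₑ = 9.500·120 → Cₑ = 730.1 mg/L.
Load = 1.280 m³/s × 730.1 g/m³ × 86 400 s/d = 80740 kg/d.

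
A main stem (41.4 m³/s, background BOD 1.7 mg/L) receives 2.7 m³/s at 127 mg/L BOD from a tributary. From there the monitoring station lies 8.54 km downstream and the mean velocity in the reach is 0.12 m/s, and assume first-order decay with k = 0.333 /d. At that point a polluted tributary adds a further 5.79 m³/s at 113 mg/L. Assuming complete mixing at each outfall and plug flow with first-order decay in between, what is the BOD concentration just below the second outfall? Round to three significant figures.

19.4 mg/L

Conservation of mass: C = (41.40·1.700 + 2.700·127.0) / 44.10 = 413.3/44.10 = 9.371 mg/L; combined flow 44.10 m³/s.
Travel time t = 8.54·1000 / 0.12 = 71170 s = 19.77 h.
First-order decay: C = 9.371·exp(−k·t) = 9.371·0.7601 = 7.123 mg/L.
At the second outfall, C = (44.10·7.123 + 5.790·113.0) / (44.10 + 5.790) = 19.41 mg/L.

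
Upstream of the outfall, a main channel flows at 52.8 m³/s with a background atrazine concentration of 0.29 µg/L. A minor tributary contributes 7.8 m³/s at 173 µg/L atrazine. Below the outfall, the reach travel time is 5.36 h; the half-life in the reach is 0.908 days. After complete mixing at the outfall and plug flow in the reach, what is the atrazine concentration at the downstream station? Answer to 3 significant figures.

After mixing, C = (52.80·0.2900 + 7.800·173.0) / 60.60 = 1365/60.60 = 22.52 µg/L.
Half-life 0.908 d → k = ln 2 / 0.908 = 0.7634 d⁻¹.
Decay over the reach: 22.52·exp(−kt) = 22.52·0.8433 = 18.99 µg/L.

19.0 µg/L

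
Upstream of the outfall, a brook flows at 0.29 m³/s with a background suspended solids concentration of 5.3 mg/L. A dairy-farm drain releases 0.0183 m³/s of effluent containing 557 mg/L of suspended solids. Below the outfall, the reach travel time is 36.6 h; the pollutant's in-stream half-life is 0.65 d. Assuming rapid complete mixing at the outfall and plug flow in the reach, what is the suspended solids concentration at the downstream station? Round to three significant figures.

7.48 mg/L

Mixed concentration C = ΣQC/ΣQ = (0.2900·5.300 + 0.01830·557.0) / 0.3083 = 11.73/0.3083 = 38.05 mg/L.
Half-life 0.65 d → k = ln 2 / 0.65 = 1.066 d⁻¹.
After decay, C = 38.05 × e^(−kt) = 38.05 × 0.1967 = 7.483 mg/L.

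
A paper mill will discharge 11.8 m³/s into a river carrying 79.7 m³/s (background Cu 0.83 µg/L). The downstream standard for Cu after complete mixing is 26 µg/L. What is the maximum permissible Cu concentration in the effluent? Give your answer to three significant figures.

At the limit, (Qr·Cr + Qe·Cₑ)/(Qr + Qe) = 26:
Cₑ = (91.50·26 − 79.70·0.8300) / 11.80 = 196.0 µg/L.

196 µg/L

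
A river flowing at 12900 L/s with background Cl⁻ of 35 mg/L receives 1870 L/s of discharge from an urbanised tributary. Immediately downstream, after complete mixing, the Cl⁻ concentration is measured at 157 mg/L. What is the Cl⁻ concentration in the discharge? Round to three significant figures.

999 mg/L

Mass balance: 12900·35.00 + 1870·Cₑ = 14770·157.0
→ Cₑ = (14770·157.0 − 12900·35.00) / 1870 = 998.6 mg/L.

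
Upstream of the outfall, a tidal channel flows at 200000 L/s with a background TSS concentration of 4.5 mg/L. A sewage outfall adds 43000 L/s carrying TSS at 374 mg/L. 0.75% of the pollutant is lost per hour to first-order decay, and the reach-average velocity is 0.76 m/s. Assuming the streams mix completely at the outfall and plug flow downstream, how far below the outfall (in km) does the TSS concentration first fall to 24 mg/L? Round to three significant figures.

388 km

After mixing, C = (200000·4.500 + 43000·374.0) / 243000 = 16980000/243000 = 69.88 mg/L.
0.75%/h lost → k = −ln(1 − 0.0075) = 0.007528 h⁻¹.
Set 69.88·exp(−k·t) = 24 → t = ln(69.88/24)/k = 511100 s = 142.0 h.
Distance = v·t = 0.76·511100 = 388400 m = 388.4 km.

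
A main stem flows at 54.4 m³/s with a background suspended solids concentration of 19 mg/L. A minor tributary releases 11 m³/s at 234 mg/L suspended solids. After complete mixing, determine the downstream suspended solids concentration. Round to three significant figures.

55.2 mg/L

Conservation of mass: C = (54.40·19.00 + 11.00·234.0) / 65.40 = 3608/65.40 = 55.16 mg/L.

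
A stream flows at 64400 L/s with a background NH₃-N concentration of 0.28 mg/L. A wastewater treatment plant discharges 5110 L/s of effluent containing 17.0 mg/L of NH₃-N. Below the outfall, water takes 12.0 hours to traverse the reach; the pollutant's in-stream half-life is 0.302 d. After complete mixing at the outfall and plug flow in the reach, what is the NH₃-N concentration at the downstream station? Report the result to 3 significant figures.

0.479 mg/L

Mixed concentration C = ΣQC/ΣQ = (64400·0.2800 + 5110·17.00) / 69510 = 104900/69510 = 1.509 mg/L.
Half-life 0.302 d → k = ln 2 / 0.302 = 2.295 d⁻¹.
Applying C = C₀e^(−kt): 1.509 × 0.3174 = 0.4790 mg/L.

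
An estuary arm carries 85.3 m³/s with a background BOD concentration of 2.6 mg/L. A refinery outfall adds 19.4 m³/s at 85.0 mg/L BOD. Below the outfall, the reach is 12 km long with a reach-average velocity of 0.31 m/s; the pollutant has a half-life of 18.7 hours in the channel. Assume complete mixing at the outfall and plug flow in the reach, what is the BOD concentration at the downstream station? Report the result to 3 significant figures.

12.0 mg/L

Mixed concentration C = ΣQC/ΣQ = (85.30·2.600 + 19.40·85.00) / 104.7 = 1871/104.7 = 17.87 mg/L.
Travel time t = 12·1000 / 0.31 = 38710 s = 10.75 h.
Half-life 18.7 h → k = ln 2 / 18.7 = 0.03707 h⁻¹ = 0.8896 d⁻¹.
Decay over the reach: 17.87·exp(−kt) = 17.87·0.6713 = 11.99 mg/L.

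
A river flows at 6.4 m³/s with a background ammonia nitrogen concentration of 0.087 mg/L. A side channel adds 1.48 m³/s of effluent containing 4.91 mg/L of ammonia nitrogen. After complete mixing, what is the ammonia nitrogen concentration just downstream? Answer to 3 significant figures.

0.993 mg/L

Flow-weighted average: C = (6.400·0.08700 + 1.480·4.910) / 7.880 = 7.824/7.880 = 0.9928 mg/L.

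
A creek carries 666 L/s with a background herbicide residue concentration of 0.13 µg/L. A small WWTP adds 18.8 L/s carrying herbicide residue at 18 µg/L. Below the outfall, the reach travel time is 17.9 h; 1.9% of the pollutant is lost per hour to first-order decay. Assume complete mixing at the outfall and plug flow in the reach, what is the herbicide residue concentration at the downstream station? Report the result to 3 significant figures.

Flow-weighted average: C = (666.0·0.1300 + 18.80·18.00) / 684.8 = 425.0/684.8 = 0.6206 µg/L.
1.9%/h lost → k = −ln(1 − 0.019) = 0.01918 h⁻¹.
After decay, C = 0.6206 × e^(−kt) = 0.6206 × 0.7094 = 0.4402 µg/L.

0.440 µg/L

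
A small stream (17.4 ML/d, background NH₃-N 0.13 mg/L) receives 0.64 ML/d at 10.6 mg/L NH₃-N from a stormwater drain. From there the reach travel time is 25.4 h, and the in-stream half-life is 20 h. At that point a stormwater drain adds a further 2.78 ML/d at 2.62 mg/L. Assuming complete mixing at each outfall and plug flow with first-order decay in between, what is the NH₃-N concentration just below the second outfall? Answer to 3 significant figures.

After mixing, C = (17.40·0.1300 + 0.6400·10.60) / 18.04 = 9.046/18.04 = 0.5014 mg/L; combined flow 18.04 ML/d.
Half-life 20 h → k = ln 2 / 20 = 0.03466 h⁻¹ = 0.8318 d⁻¹.
First-order decay: C = 0.5014·exp(−k·t) = 0.5014·0.4147 = 0.2079 mg/L.
At the second outfall, C = (18.04·0.2079 + 2.780·2.620) / (18.04 + 2.780) = 0.5300 mg/L.

0.530 mg/L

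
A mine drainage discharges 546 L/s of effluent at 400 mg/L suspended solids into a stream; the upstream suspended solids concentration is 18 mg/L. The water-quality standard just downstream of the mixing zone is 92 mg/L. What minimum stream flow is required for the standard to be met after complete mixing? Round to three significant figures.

2270 L/s

Set C_mix = 92: (Q·18.00 + 546.0·400.0) / (Q + 546.0) = 92
→ Q = 546.0·(400.0 − 92)/(92 − 18.00) = 2273 L/s.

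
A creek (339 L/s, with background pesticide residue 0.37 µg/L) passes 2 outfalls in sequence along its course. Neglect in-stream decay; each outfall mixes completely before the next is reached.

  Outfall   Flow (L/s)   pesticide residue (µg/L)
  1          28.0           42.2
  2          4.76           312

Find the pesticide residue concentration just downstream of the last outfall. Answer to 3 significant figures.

7.51 µg/L

Below outfall 1: Q → 367.0 L/s, C = (339.0·0.3700 + 28.00·42.20)/367.0 = 3.561 µg/L.
Below outfall 2: Q → 371.8 L/s, C = (367.0·3.561 + 4.760·312.0)/371.8 = 7.511 µg/L.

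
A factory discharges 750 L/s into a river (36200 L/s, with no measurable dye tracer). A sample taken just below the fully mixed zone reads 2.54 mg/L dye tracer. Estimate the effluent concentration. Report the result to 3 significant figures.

Mass balance: 36200·0 + 750.0·Cₑ = 36950·2.540
→ Cₑ = (36950·2.540 − 36200·0) / 750.0 = 125.1 mg/L.

125 mg/L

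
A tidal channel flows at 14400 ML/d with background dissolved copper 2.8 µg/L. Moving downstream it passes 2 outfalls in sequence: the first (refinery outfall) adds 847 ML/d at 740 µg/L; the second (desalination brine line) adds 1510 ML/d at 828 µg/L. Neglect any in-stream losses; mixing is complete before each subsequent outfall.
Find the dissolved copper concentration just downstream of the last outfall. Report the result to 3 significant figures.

114 µg/L

Outfall 1: combined Q = 15250 ML/d; C = (14400·2.800 + 847.0·740.0)/15250 = 43.75 µg/L.
Outfall 2: combined Q = 16760 ML/d; C = (15250·43.75 + 1510·828.0)/16760 = 114.4 µg/L.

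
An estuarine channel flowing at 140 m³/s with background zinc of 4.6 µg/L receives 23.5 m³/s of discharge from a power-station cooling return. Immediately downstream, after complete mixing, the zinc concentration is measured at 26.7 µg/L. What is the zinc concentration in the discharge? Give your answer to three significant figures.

Mass balance: 140.0·4.600 + 23.50·Cₑ = 163.5·26.70
→ Cₑ = (163.5·26.70 − 140.0·4.600) / 23.50 = 158.4 µg/L.

158 µg/L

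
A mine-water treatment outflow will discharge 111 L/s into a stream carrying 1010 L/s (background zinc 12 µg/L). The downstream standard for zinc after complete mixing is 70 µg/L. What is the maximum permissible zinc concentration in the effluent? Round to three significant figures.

At the limit, (Qr·Cr + Qe·Cₑ)/(Qr + Qe) = 70:
Cₑ = (1121·70 − 1010·12.00) / 111.0 = 597.7 µg/L.

598 µg/L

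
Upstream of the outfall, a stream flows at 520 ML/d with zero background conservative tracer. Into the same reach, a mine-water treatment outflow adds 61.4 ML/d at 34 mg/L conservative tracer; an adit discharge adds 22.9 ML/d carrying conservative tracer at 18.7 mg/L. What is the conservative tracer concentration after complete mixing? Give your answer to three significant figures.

Mixed concentration C = ΣQC/ΣQ = (520.0·0 + 61.40·34.00 + 22.90·18.70) / 604.3 = 2516/604.3 = 4.163 mg/L.

4.16 mg/L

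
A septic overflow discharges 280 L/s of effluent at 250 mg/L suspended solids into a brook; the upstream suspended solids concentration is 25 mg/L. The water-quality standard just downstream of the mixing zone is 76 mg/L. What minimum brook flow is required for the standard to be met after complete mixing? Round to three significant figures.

955 L/s

Set C_mix = 76: (Q·25.00 + 280.0·250.0) / (Q + 280.0) = 76
→ Q = 280.0·(250.0 − 76)/(76 − 25.00) = 955.3 L/s.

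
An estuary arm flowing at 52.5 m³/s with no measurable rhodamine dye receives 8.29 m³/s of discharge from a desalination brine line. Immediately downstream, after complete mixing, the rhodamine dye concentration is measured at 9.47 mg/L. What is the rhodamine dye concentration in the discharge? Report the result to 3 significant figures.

Mass balance: 52.50·0 + 8.290·Cₑ = 60.79·9.470
→ Cₑ = (60.79·9.470 − 52.50·0) / 8.290 = 69.44 mg/L.

69.4 mg/L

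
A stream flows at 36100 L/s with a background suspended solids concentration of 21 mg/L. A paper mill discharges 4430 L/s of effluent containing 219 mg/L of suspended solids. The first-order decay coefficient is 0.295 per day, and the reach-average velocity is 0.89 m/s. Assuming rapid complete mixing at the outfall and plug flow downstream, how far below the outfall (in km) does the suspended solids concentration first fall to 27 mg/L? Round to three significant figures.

119 km

Flow-weighted average: C = (36100·21.00 + 4430·219.0) / 40530 = 1728000/40530 = 42.64 mg/L.
Set 42.64·exp(−k·t) = 27 → t = ln(42.64/27)/k = 133800 s = 37.18 h.
Distance = v·t = 0.89·133800 = 119100 m = 119.1 km.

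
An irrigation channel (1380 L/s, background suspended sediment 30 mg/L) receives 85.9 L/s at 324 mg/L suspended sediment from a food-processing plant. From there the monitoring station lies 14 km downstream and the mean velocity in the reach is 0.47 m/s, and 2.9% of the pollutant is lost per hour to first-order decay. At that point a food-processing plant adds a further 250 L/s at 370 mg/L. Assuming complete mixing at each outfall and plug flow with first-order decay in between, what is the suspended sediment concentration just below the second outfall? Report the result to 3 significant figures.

Mixed concentration C = ΣQC/ΣQ = (1380·30.00 + 85.90·324.0) / 1466 = 69230/1466 = 47.23 mg/L; combined flow 1466 L/s.
Travel time t = 14·1000 / 0.47 = 29790 s = 8.274 h.
2.9%/h lost → k = −ln(1 − 0.029) = 0.02943 h⁻¹.
After decay, C = 47.23 × e^(−kt) = 47.23 × 0.7839 = 37.02 mg/L.
At the second outfall, C = (1466·37.02 + 250.0·370.0) / (1466 + 250.0) = 85.53 mg/L.

85.5 mg/L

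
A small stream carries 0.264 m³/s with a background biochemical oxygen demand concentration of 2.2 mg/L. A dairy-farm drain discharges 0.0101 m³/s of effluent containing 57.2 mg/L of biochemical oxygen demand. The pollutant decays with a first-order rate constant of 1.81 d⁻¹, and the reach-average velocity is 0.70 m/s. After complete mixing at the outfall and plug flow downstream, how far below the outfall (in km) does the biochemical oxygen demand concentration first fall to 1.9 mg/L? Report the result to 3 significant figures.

26.7 km

After mixing, C = (0.2640·2.200 + 0.01010·57.20) / 0.2741 = 1.159/0.2741 = 4.227 mg/L.
Set 4.227·exp(−k·t) = 1.9 → t = ln(4.227/1.9)/k = 38170 s = 10.60 h.
Distance = v·t = 0.70·38170 = 26720 m = 26.72 km.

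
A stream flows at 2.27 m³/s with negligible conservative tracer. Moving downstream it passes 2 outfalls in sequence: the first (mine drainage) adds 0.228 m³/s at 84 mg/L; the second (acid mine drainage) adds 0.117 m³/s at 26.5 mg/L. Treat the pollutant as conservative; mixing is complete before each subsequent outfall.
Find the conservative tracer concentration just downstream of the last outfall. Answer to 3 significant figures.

After outfall 1: Q = 2.270 + 0.2280 = 2.498 m³/s; C = (2.270·0 + 0.2280·84.00)/2.498 = 7.667 mg/L.
After outfall 2: Q = 2.498 + 0.1170 = 2.615 m³/s; C = (2.498·7.667 + 0.1170·26.50)/2.615 = 8.510 mg/L.

8.51 mg/L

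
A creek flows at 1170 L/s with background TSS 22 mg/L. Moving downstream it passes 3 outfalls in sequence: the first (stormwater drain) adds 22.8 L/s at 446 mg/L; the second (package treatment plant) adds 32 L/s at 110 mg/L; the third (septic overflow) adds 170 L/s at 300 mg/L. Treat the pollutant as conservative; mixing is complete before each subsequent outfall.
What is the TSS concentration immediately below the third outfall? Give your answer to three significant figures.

Below outfall 1: Q → 1193 L/s, C = (1170·22.00 + 22.80·446.0)/1193 = 30.10 mg/L.
Below outfall 2: Q → 1225 L/s, C = (1193·30.10 + 32.00·110.0)/1225 = 32.19 mg/L.
Below outfall 3: Q → 1395 L/s, C = (1225·32.19 + 170.0·300.0)/1395 = 64.83 mg/L.

64.8 mg/L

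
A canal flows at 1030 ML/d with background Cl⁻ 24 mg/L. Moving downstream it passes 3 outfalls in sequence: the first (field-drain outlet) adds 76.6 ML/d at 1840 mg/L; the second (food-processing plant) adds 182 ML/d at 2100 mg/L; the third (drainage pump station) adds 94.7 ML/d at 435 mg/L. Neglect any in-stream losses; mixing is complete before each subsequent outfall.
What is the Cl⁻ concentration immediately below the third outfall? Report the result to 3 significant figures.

Below outfall 1: Q → 1107 ML/d, C = (1030·24.00 + 76.60·1840)/1107 = 149.7 mg/L.
Below outfall 2: Q → 1289 ML/d, C = (1107·149.7 + 182.0·2100)/1289 = 425.2 mg/L.
Below outfall 3: Q → 1383 ML/d, C = (1289·425.2 + 94.70·435.0)/1383 = 425.8 mg/L.

426 mg/L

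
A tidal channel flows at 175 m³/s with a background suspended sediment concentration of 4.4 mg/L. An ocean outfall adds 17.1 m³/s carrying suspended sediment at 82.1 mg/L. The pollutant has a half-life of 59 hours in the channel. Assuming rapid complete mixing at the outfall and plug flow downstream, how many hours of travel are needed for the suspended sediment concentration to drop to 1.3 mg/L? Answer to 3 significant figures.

Flow-weighted average: C = (175.0·4.400 + 17.10·82.10) / 192.1 = 2174/192.1 = 11.32 mg/L.
Half-life 59 h → k = ln 2 / 59 = 0.01175 h⁻¹ = 0.2820 d⁻¹.
11.32·exp(−k·t) = 1.3 → t = ln(11.32/1.3)/k = 663100 s = 184.2 h.

184 h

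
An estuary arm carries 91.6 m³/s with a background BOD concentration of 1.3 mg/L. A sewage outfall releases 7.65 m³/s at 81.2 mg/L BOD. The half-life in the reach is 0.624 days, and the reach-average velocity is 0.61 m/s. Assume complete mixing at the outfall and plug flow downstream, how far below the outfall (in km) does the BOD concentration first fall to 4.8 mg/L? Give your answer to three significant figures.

Flow-weighted average: C = (91.60·1.300 + 7.650·81.20) / 99.25 = 740.3/99.25 = 7.459 mg/L.
Half-life 0.624 d → k = ln 2 / 0.624 = 1.111 d⁻¹.
Set 7.459·exp(−k·t) = 4.8 → t = ln(7.459/4.8)/k = 34280 s = 9.523 h.
Distance = v·t = 0.61·34280 = 20910 m = 20.91 km.

20.9 km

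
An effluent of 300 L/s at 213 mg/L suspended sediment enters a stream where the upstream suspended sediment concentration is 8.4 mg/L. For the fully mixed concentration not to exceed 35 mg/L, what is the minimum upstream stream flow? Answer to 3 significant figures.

Set C_mix = 35: (Q·8.400 + 300.0·213.0) / (Q + 300.0) = 35
→ Q = 300.0·(213.0 − 35)/(35 − 8.400) = 2008 L/s.

2010 L/s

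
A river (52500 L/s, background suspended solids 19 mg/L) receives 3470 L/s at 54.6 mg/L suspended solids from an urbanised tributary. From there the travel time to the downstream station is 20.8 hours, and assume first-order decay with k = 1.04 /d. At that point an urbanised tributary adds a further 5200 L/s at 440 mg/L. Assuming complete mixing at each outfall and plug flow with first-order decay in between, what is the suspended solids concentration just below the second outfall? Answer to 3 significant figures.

Mixed concentration C = ΣQC/ΣQ = (52500·19.00 + 3470·54.60) / 55970 = 1187000/55970 = 21.21 mg/L; combined flow 55970 L/s.
Decay over the reach: 21.21·exp(−kt) = 21.21·0.4060 = 8.611 mg/L.
At the second outfall, C = (55970·8.611 + 5200·440.0) / (55970 + 5200) = 45.28 mg/L.

45.3 mg/L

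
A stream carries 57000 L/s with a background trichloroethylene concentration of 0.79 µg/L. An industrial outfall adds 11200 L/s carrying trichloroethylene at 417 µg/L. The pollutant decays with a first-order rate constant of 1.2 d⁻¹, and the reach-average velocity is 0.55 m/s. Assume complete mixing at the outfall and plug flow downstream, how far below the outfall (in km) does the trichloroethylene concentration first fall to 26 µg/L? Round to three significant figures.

Flow-weighted average: C = (57000·0.7900 + 11200·417.0) / 68200 = 4715000/68200 = 69.14 µg/L.
Set 69.14·exp(−k·t) = 26 → t = ln(69.14/26)/k = 70420 s = 19.56 h.
Distance = v·t = 0.55·70420 = 38730 m = 38.73 km.

38.7 km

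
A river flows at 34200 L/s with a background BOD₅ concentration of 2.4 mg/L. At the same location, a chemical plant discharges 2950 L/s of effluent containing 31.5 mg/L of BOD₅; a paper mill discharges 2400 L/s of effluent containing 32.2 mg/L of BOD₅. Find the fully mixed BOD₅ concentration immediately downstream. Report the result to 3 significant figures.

6.38 mg/L

Flow-weighted average: C = (34200·2.400 + 2950·31.50 + 2400·32.20) / 39550 = 252300/39550 = 6.379 mg/L.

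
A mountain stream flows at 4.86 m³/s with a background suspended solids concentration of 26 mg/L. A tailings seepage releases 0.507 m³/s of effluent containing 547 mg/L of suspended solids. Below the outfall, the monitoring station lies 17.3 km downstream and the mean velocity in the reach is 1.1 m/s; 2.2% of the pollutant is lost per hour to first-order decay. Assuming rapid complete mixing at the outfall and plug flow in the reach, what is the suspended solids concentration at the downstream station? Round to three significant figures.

After mixing, C = (4.860·26.00 + 0.5070·547.0) / 5.367 = 403.7/5.367 = 75.22 mg/L.
Travel time t = 17.3·1000 / 1.1 = 15730 s = 4.369 h.
2.2%/h lost → k = −ln(1 − 0.022) = 0.02225 h⁻¹.
Decay over the reach: 75.22·exp(−kt) = 75.22·0.9074 = 68.25 mg/L.

68.3 mg/L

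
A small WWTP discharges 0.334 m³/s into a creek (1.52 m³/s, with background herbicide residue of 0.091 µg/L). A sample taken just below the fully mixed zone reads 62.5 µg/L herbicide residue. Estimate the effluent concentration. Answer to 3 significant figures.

347 µg/L

Mass balance: 1.520·0.09100 + 0.3340·Cₑ = 1.854·62.50
→ Cₑ = (1.854·62.50 − 1.520·0.09100) / 0.3340 = 346.5 µg/L.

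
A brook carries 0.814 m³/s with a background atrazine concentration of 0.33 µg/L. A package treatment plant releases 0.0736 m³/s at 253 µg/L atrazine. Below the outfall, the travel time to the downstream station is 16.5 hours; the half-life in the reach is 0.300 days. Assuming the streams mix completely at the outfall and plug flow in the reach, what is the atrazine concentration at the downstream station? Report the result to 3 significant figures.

4.35 µg/L

Mass balance: C = (0.8140·0.3300 + 0.07360·253.0) / 0.8876 = 18.89/0.8876 = 21.28 µg/L.
Half-life 0.300 d → k = ln 2 / 0.300 = 2.310 d⁻¹.
First-order decay: C = 21.28·exp(−k·t) = 21.28·0.2042 = 4.347 µg/L.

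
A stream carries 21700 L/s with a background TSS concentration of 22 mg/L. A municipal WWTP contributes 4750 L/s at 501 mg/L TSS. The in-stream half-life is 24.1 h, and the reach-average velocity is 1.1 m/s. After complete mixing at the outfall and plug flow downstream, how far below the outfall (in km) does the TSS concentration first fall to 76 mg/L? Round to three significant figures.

48.4 km

After mixing, C = (21700·22.00 + 4750·501.0) / 26450 = 2857000/26450 = 108.0 mg/L.
Half-life 24.1 h → k = ln 2 / 24.1 = 0.02876 h⁻¹ = 0.6903 d⁻¹.
Set 108.0·exp(−k·t) = 76 → t = ln(108.0/76)/k = 44010 s = 12.22 h.
Distance = v·t = 1.1·44010 = 48410 m = 48.41 km.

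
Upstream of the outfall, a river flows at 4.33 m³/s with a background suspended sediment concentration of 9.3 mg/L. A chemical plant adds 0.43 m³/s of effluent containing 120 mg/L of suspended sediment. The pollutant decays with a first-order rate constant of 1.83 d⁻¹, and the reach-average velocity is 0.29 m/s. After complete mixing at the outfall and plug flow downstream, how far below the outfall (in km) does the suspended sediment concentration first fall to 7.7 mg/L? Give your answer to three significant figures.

Mixed concentration C = ΣQC/ΣQ = (4.330·9.300 + 0.4300·120.0) / 4.760 = 91.87/4.760 = 19.30 mg/L.
Set 19.30·exp(−k·t) = 7.7 → t = ln(19.30/7.7)/k = 43380 s = 12.05 h.
Distance = v·t = 0.29·43380 = 12580 m = 12.58 km.

12.6 km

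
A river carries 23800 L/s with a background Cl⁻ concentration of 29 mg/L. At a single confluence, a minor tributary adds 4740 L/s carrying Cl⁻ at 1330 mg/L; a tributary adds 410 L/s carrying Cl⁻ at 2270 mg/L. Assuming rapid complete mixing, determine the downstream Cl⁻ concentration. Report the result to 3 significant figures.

Mass balance: C = (23800·29.00 + 4740·1330 + 410.0·2270) / 28950 = 7925000/28950 = 273.8 mg/L.

274 mg/L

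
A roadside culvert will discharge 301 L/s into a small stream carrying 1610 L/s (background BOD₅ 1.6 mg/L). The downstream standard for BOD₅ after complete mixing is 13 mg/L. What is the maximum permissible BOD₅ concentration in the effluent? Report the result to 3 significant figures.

At the limit, (Qr·Cr + Qe·Cₑ)/(Qr + Qe) = 13:
Cₑ = (1911·13 − 1610·1.600) / 301.0 = 73.98 mg/L.

74.0 mg/L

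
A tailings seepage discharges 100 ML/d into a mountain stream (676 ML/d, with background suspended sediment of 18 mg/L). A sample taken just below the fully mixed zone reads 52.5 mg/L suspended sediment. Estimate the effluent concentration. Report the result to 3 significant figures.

Mass balance: 676.0·18.00 + 100.0·Cₑ = 776.0·52.50
→ Cₑ = (776.0·52.50 − 676.0·18.00) / 100.0 = 285.7 mg/L.

286 mg/L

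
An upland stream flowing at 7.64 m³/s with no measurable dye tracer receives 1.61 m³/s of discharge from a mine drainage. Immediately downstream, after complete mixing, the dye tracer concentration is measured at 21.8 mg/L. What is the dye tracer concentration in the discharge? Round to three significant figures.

Mass balance: 7.640·0 + 1.610·Cₑ = 9.250·21.80
→ Cₑ = (9.250·21.80 − 7.640·0) / 1.610 = 125.2 mg/L.

125 mg/L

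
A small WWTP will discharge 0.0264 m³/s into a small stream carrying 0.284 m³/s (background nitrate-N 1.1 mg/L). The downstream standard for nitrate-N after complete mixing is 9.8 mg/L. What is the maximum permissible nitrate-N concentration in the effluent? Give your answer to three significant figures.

At the limit, (Qr·Cr + Qe·Cₑ)/(Qr + Qe) = 9.8:
Cₑ = (0.3104·9.8 − 0.2840·1.100) / 0.02640 = 103.4 mg/L.

103 mg/L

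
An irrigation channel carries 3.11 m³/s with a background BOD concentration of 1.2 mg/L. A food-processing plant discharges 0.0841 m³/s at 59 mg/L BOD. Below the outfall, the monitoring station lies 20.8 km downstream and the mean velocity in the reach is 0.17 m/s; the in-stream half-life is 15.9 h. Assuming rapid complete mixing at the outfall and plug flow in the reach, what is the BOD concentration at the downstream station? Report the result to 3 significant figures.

Mass balance: C = (3.110·1.200 + 0.08410·59.00) / 3.194 = 8.694/3.194 = 2.722 mg/L.
Travel time t = 20.8·1000 / 0.17 = 122400 s = 33.99 h.
Half-life 15.9 h → k = ln 2 / 15.9 = 0.04359 h⁻¹ = 1.046 d⁻¹.
Applying C = C₀e^(−kt): 2.722 × 0.2273 = 0.6186 mg/L.

0.619 mg/L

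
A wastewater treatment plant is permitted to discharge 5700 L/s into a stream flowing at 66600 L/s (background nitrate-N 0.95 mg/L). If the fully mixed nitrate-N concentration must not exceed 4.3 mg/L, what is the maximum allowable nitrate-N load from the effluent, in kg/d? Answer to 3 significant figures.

Mass balance at the limit: 66600·0.9500 + 5700·Cₑ = 72300·4.3 → Cₑ = 43.44 mg/L.
5700 L/s = 5.700 m³/s. Load = 5.700 m³/s × 43.44 g/m³ × 86 400 s/d = 21390 kg/d.

21400 kg/d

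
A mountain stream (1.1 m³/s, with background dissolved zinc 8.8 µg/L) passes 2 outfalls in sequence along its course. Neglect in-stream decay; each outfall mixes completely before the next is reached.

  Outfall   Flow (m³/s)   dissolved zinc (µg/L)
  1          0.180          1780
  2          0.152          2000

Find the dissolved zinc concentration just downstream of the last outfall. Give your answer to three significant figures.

Outfall 1: combined Q = 1.280 m³/s; C = (1.100·8.800 + 0.1800·1780)/1.280 = 257.9 µg/L.
Outfall 2: combined Q = 1.432 m³/s; C = (1.280·257.9 + 0.1520·2000)/1.432 = 442.8 µg/L.

443 µg/L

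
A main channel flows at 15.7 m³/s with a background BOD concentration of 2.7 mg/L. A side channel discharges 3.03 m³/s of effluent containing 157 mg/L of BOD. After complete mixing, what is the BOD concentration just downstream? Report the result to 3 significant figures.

27.7 mg/L

Mass balance: C = (15.70·2.700 + 3.030·157.0) / 18.73 = 518.1/18.73 = 27.66 mg/L.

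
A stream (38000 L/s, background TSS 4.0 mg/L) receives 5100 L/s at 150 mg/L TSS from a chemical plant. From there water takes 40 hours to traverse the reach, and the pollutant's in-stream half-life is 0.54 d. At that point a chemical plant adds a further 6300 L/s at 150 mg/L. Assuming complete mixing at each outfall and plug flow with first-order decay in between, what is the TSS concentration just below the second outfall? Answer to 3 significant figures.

Mixed concentration C = ΣQC/ΣQ = (38000·4.000 + 5100·150.0) / 43100 = 917000/43100 = 21.28 mg/L; combined flow 43100 L/s.
Half-life 0.54 d → k = ln 2 / 0.54 = 1.284 d⁻¹.
First-order decay: C = 21.28·exp(−k·t) = 21.28·0.1177 = 2.505 mg/L.
At the second outfall, C = (43100·2.505 + 6300·150.0) / (43100 + 6300) = 21.31 mg/L.

21.3 mg/L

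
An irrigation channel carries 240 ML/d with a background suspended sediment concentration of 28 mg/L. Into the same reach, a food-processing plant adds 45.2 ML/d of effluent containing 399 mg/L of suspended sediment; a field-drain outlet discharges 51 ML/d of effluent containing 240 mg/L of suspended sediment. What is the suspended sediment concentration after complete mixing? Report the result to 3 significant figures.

After mixing, C = (240.0·28.00 + 45.20·399.0 + 51.00·240.0) / 336.2 = 36990/336.2 = 110.0 mg/L.

110 mg/L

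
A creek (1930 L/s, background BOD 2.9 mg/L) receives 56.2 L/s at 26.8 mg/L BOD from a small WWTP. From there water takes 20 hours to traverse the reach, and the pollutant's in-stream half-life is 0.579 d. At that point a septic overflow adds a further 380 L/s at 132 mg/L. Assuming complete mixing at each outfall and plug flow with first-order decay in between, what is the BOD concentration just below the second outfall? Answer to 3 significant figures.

Conservation of mass: C = (1930·2.900 + 56.20·26.80) / 1986 = 7103/1986 = 3.576 mg/L; combined flow 1986 L/s.
Half-life 0.579 d → k = ln 2 / 0.579 = 1.197 d⁻¹.
Applying C = C₀e^(−kt): 3.576 × 0.3688 = 1.319 mg/L.
Second outfall: C = (1986·1.319 + 380.0·132.0)/2366 = 22.31 mg/L.

22.3 mg/L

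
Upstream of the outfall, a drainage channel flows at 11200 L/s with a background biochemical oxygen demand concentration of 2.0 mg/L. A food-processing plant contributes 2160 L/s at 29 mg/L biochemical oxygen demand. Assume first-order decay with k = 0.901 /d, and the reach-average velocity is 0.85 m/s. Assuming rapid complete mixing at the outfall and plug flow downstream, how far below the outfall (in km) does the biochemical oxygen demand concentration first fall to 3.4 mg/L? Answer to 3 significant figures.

Conservation of mass: C = (11200·2.000 + 2160·29.00) / 13360 = 85040/13360 = 6.365 mg/L.
Set 6.365·exp(−k·t) = 3.4 → t = ln(6.365/3.4)/k = 60130 s = 16.70 h.
Distance = v·t = 0.85·60130 = 51110 m = 51.11 km.

51.1 km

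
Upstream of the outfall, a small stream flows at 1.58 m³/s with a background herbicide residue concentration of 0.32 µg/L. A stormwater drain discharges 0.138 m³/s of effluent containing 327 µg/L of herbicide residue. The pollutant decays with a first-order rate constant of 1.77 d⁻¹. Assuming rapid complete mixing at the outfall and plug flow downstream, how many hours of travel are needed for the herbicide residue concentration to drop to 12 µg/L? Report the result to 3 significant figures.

10.8 h

Mass balance: C = (1.580·0.3200 + 0.1380·327.0) / 1.718 = 45.63/1.718 = 26.56 µg/L.
26.56·exp(−k·t) = 12 → t = ln(26.56/12)/k = 38780 s = 10.77 h.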